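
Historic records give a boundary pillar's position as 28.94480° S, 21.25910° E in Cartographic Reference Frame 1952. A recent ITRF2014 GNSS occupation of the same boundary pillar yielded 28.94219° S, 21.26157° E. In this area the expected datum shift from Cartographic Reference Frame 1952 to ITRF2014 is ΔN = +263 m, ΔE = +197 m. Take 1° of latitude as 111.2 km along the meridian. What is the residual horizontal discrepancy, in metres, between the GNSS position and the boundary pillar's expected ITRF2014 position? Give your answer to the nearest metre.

51 m

Observed coordinate differences: Δφ = +0.00261°, Δλ = +0.00247°.
Converting to metres (1° lat = 111200 m, cos φ = 0.875086): observed ΔN = 290.2 m, observed ΔE = 240.4 m.
Subtracting the expected shift leaves a residual of 290.2 − (263) = 27.2 m north and 240.4 − (197) = 43.4 m east.
Residual distance = √(27.2² + 43.4²) = 51.2 m.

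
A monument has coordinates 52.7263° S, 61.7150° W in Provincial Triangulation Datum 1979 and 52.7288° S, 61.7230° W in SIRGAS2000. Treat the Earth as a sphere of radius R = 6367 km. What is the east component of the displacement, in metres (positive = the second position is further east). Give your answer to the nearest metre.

ΔE = -538 m

Δφ = -52.7288° − -52.7263° = -0.0025°; Δλ = -61.7230° − -61.7150° = -0.0080°.
1° along a meridian = πR/180 = 111125 m.
ΔN = Δφ × 111125 = -277.8 m; ΔE = Δλ × 111125 × cos(-52.7263°) = -0.0080 × 111125 × 0.605623 = -538.4 m.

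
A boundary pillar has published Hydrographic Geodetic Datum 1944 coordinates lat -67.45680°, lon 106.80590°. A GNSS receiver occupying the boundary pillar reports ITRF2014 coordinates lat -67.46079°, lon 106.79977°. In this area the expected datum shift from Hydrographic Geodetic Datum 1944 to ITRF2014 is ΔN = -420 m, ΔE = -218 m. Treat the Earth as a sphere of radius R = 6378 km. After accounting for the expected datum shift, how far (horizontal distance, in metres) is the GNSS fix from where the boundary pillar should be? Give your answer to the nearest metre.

Observed coordinate differences: Δφ = -0.00399°, Δλ = -0.00613°.
Converting to metres (1° lat = 111317 m, cos φ = 0.383380): observed ΔN = -444.2 m, observed ΔE = -261.6 m.
Subtracting the expected shift leaves a residual of -444.2 − (-420) = -24.2 m north and -261.6 − (-218) = -43.6 m east.
Residual distance = √((-24.2)² + (-43.6)²) = 49.9 m.

50 m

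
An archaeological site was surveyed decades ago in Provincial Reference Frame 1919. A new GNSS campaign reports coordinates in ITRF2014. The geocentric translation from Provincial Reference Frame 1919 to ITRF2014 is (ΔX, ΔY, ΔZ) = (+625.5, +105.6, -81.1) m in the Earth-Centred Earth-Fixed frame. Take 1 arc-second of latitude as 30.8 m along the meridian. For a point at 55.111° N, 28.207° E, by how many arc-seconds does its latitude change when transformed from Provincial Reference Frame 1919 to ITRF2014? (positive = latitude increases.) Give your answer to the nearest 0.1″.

sin φ = 0.820262, cos φ = 0.571988, sin λ = 0.472658, cos λ = 0.881246.
North component: ΔN = −sin φ cos λ·ΔX − sin φ sin λ·ΔY + cos φ·ΔZ = −(0.820262)(0.881246)(625.5) − (0.820262)(0.472658)(105.6) + (0.571988)(-81.1) = -539.47 m.
1° of latitude spans 3600 × 30.80 = 110880 m, so Δφ = -539.47 / 110880 × 3600 = -17.515″.

Δφ = -17.5″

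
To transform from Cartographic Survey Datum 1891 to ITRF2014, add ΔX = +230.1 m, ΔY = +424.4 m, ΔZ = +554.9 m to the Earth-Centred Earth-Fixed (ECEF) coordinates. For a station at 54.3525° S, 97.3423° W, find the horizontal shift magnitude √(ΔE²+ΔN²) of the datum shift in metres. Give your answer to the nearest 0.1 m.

179.1 m

At φ = -54.3525°, λ = -97.3423°: sin φ = -0.812618, cos φ = 0.582797, sin λ = -0.991800, cos λ = -0.127797.
ΔE = −sin λ·ΔX + cos λ·ΔY = −(-0.991800)·(230.1) + (-0.127797)·(424.4) = 173.98 m.
ΔN = −sin φ cos λ·ΔX − sin φ sin λ·ΔY + cos φ·ΔZ = −(-0.812618)(-0.127797)(230.1) − (-0.812618)(-0.991800)(424.4) + (0.582797)(554.9) = -42.55 m.
Horizontal magnitude = √(ΔE² + ΔN²) = √(173.98² + (-42.55)²) = 179.10 m.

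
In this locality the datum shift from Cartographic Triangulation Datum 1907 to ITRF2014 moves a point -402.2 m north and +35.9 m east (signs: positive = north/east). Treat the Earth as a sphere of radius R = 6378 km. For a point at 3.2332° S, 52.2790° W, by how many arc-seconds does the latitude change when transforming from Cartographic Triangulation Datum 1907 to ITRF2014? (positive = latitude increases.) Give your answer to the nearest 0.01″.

On a sphere of radius R, 1 rad of latitude = R, so Δφ = ΔN / R = -402.2 / 6378000 = -6.3061e-05 rad = -13.007″.

Δφ = -13.01″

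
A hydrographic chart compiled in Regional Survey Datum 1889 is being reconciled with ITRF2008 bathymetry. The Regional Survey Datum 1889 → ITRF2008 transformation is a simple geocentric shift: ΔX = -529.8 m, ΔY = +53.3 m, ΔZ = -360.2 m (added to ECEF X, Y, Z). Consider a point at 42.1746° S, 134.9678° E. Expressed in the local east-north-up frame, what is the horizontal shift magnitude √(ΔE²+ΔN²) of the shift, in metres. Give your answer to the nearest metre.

337 m

At φ = -42.1746°, λ = 134.9678°: sin φ = -0.671392, cos φ = 0.741102, sin λ = 0.707504, cos λ = -0.706709.
ΔE = −sin λ·ΔX + cos λ·ΔY = −(0.707504)·(-529.8) + (-0.706709)·(53.3) = 337.17 m.
ΔN = −sin φ cos λ·ΔX − sin φ sin λ·ΔY + cos φ·ΔZ = −(-0.671392)(-0.706709)(-529.8) − (-0.671392)(0.707504)(53.3) + (0.741102)(-360.2) = 9.75 m.
Horizontal magnitude = √(ΔE² + ΔN²) = √(337.17² + 9.75²) = 337.31 m.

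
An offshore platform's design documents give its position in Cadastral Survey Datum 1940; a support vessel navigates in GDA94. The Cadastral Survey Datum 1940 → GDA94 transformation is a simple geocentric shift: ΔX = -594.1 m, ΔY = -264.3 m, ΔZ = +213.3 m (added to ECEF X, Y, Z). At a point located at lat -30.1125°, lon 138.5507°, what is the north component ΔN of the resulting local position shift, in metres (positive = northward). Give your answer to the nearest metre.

The local north axis is (−sin φ cos λ, −sin φ sin λ, cos φ), giving ΔN = 223.408 − 87.775 + 184.513 = 320.15 m.

ΔN = 320 m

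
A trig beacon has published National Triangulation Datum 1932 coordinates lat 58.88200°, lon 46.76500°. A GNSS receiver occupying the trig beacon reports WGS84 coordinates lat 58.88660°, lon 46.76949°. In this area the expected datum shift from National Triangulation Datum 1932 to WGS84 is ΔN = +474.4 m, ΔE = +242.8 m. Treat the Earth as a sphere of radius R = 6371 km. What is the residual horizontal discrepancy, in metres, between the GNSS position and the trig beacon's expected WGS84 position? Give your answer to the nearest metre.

Observed coordinate differences: Δφ = +0.00460°, Δλ = +0.00449°.
Converting to metres (1° lat = 111195 m, cos φ = 0.516802): observed ΔN = 511.5 m, observed ΔE = 258.0 m.
Subtracting the expected shift leaves a residual of 511.5 − (474.4) = 37.1 m north and 258.0 − (242.8) = 15.2 m east.
Residual distance = √(37.1² + 15.2²) = 40.1 m.

40 m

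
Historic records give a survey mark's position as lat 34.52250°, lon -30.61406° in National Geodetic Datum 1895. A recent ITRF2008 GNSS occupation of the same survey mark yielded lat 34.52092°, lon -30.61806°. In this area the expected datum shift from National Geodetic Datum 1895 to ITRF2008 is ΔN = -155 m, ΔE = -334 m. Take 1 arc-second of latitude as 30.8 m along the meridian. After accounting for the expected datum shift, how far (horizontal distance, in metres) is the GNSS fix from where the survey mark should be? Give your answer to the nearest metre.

Observed coordinate differences: Δφ = -0.00158°, Δλ = -0.00400°.
Converting to metres (1° lat = 110880 m, cos φ = 0.823904): observed ΔN = -175.2 m, observed ΔE = -365.4 m.
Subtracting the expected shift leaves a residual of -175.2 − (-155) = -20.2 m north and -365.4 − (-334) = -31.4 m east.
Residual distance = √((-20.2)² + (-31.4)²) = 37.3 m.

37 m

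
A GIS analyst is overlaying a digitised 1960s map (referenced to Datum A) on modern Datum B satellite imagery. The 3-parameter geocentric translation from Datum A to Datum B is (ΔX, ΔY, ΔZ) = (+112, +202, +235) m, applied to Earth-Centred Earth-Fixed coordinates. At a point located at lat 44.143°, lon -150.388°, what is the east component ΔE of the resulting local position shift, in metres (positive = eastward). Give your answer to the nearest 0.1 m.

The local east axis at (φ, λ) is (−sin λ, cos λ, 0), so ΔE = −sin(-150.388°)·112 + cos(-150.388°)·202 = -120.28 m.

ΔE = -120.3 m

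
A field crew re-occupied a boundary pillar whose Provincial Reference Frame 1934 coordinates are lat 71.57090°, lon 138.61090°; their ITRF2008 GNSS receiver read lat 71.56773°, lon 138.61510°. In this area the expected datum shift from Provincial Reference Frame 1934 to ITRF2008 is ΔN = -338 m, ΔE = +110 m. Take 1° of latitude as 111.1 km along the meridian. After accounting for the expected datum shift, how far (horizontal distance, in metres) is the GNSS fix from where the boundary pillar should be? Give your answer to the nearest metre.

40 m

Observed coordinate differences: Δφ = -0.00317°, Δλ = +0.00420°.
Converting to metres (1° lat = 111100 m, cos φ = 0.316131): observed ΔN = -352.2 m, observed ΔE = 147.5 m.
Subtracting the expected shift leaves a residual of -352.2 − (-338) = -14.2 m north and 147.5 − (110) = 37.5 m east.
Residual distance = √((-14.2)² + 37.5²) = 40.1 m.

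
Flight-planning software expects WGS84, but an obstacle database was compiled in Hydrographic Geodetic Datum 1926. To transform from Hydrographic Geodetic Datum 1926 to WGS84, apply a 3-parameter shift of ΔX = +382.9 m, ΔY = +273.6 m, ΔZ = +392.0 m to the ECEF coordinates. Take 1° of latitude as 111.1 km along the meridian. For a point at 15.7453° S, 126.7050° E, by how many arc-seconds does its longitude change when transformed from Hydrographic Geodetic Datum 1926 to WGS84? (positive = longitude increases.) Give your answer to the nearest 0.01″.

sin φ = -0.271361, cos φ = 0.962477, sin λ = 0.801723, cos λ = -0.597695.
East component: ΔE = −sin λ·ΔX + cos λ·ΔY = −(0.801723)(382.9) + (-0.597695)(273.6) = -470.51 m.
1° of latitude spans 111100 m; at latitude φ, 1° of longitude spans that × cos φ = 106931.3 m, so Δλ = -470.51 / 106931.3 × 3600 = -15.840″.

Δλ = -15.84″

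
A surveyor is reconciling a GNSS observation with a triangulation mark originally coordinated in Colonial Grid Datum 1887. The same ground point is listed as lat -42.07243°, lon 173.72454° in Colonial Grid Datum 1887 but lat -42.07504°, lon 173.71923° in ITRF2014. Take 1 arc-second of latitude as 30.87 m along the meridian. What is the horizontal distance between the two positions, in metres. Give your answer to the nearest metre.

525 m

Δφ = -42.07504° − -42.07243° = -0.00261°; Δλ = 173.71923° − 173.72454° = -0.00531°.
1° of latitude = 3600 × 30.87 = 111132 m.
ΔN = Δφ × 111132 = -290.1 m; ΔE = Δλ × 111132 × cos(-42.07243°) = -0.00531 × 111132 × 0.742298 = -438.0 m.
Distance = √(ΔE² + ΔN²) = √((-438.0)² + (-290.1)²) = 525.4 m.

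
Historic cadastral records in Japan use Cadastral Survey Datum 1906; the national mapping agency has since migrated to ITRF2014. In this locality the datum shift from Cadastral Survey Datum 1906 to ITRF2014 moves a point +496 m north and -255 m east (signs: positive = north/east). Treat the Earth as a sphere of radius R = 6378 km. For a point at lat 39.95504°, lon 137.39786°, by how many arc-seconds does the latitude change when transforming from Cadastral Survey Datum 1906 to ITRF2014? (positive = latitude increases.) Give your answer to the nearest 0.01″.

On a sphere of radius R, 1 rad of latitude = R, so Δφ = ΔN / R = 496.0 / 6378000 = 7.7767e-05 rad = 16.041″.

Δφ = 16.04″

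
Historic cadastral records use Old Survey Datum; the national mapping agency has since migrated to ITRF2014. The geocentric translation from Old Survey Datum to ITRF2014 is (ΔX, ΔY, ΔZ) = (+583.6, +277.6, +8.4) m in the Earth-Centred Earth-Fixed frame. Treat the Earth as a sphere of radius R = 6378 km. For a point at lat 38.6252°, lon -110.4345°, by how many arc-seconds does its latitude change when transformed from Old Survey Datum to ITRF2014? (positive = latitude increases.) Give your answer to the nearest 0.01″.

Δφ = 9.58″

sin φ = 0.624223, cos φ = 0.781246, sin λ = -0.937072, cos λ = -0.349136.
North component: ΔN = −sin φ cos λ·ΔX − sin φ sin λ·ΔY + cos φ·ΔZ = −(0.624223)(-0.349136)(583.6) − (0.624223)(-0.937072)(277.6) + (0.781246)(8.4) = 296.13 m.
1° of latitude spans πR/180 = 111317 m, so Δφ = 296.13 / 111317 × 3600 = 9.577″.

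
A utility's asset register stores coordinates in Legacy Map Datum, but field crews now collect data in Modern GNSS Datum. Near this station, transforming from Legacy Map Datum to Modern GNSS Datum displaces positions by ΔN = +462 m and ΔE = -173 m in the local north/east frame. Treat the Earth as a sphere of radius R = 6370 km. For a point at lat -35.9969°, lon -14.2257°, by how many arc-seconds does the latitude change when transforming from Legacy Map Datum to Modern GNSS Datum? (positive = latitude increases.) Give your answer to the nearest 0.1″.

On a sphere of radius R, 1 rad of latitude = R, so Δφ = ΔN / R = 462.0 / 6370000 = 7.2527e-05 rad = 14.960″.

Δφ = 15.0″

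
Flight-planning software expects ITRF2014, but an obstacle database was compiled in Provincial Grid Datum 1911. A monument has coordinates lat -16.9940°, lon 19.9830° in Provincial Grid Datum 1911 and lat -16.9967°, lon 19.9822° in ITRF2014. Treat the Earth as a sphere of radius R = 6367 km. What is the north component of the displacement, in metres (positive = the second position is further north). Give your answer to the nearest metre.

Δφ = -16.9967° − -16.9940° = -0.0027°; Δλ = 19.9822° − 19.9830° = -0.0008°.
1° along a meridian = πR/180 = 111125 m.
ΔN = Δφ × 111125 = -300.0 m; ΔE = Δλ × 111125 × cos(-16.9940°) = -0.0008 × 111125 × 0.956335 = -85.0 m.

ΔN = -300 m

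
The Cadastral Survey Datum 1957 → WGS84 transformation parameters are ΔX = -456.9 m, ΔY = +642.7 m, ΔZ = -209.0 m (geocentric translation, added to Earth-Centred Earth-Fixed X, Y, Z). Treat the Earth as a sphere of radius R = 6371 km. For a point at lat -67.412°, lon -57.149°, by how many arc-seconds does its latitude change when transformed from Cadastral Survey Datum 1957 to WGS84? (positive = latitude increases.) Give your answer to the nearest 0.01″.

Δφ = -26.15″

sin φ = -0.923291, cos φ = 0.384102, sin λ = -0.840084, cos λ = 0.542456.
North component: ΔN = −sin φ cos λ·ΔX − sin φ sin λ·ΔY + cos φ·ΔZ = −(-0.923291)(0.542456)(-456.9) − (-0.923291)(-0.840084)(642.7) + (0.384102)(-209.0) = -807.62 m.
1° of latitude spans πR/180 = 111195 m, so Δφ = -807.62 / 111195 × 3600 = -26.147″.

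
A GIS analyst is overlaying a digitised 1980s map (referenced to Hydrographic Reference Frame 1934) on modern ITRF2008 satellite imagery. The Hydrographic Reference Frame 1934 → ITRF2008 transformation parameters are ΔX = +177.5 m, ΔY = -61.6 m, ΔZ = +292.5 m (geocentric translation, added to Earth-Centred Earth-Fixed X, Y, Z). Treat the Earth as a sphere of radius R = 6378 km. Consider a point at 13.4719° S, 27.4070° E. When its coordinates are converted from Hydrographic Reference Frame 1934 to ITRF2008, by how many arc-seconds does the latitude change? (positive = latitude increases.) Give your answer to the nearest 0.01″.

sin φ = -0.232968, cos φ = 0.972484, sin λ = 0.460308, cos λ = 0.887759.
North component: ΔN = −sin φ cos λ·ΔX − sin φ sin λ·ΔY + cos φ·ΔZ = −(-0.232968)(0.887759)(177.5) − (-0.232968)(0.460308)(-61.6) + (0.972484)(292.5) = 314.56 m.
1° of latitude spans πR/180 = 111317 m, so Δφ = 314.56 / 111317 × 3600 = 10.173″.

Δφ = 10.17″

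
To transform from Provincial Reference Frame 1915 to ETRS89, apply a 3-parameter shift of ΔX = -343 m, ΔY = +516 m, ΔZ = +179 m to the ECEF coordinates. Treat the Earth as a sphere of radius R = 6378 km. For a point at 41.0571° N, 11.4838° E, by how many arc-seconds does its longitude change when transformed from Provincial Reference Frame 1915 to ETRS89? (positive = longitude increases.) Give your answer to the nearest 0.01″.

Δλ = 24.62″

sin φ = 0.656811, cos φ = 0.754055, sin λ = 0.199091, cos λ = 0.979981.
East component: ΔE = −sin λ·ΔX + cos λ·ΔY = −(0.199091)(-343) + (0.979981)(516) = 573.96 m.
1° of latitude spans πR/180 = 111317 m; at latitude φ, 1° of longitude spans that × cos φ = 83939.3 m, so Δλ = 573.96 / 83939.3 × 3600 = 24.616″.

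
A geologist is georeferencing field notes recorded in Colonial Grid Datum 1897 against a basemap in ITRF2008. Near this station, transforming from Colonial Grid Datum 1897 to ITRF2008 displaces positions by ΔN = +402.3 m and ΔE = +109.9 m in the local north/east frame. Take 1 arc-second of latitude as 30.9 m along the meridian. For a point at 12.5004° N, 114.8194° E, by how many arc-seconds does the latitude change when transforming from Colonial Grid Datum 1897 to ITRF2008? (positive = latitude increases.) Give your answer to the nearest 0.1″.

Δφ = 13.0″

1″ of latitude = 30.90 m, so Δφ = 402.3 / 30.90 = 13.019″.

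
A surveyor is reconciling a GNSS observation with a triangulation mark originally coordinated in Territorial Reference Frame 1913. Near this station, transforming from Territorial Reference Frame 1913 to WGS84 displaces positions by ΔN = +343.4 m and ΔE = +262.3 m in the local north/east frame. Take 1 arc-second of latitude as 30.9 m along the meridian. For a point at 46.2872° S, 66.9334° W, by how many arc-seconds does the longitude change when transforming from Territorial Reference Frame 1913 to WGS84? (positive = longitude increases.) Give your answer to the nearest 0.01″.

Δλ = 12.28″

At latitude -46.2872°, cos φ = 0.691044.
1″ of longitude at this latitude = 30.90 × cos φ = 21.3533 m, so Δλ = 262.3 / 21.3533 = 12.284″.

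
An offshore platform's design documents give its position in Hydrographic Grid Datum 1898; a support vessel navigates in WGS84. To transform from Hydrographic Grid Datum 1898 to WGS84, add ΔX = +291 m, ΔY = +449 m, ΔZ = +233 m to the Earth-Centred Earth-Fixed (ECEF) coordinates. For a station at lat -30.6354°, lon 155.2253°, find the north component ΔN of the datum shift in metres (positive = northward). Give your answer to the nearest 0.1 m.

The local north axis is (−sin φ cos λ, −sin φ sin λ, cos φ), giving ΔN = -134.638 + 95.878 + 200.480 = 161.72 m.

ΔN = 161.7 m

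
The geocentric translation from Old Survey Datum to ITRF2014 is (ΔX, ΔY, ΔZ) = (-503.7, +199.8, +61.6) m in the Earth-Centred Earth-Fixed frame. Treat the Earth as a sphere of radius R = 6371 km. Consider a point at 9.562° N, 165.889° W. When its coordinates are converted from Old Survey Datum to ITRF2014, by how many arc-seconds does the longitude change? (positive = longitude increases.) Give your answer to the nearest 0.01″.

sin φ = 0.166115, cos φ = 0.986106, sin λ = -0.243801, cos λ = -0.969825.
East component: ΔE = −sin λ·ΔX + cos λ·ΔY = −(-0.243801)(-503.7) + (-0.969825)(199.8) = -316.57 m.
1° of latitude spans πR/180 = 111195 m; at latitude φ, 1° of longitude spans that × cos φ = 109650.0 m, so Δλ = -316.57 / 109650.0 × 3600 = -10.394″.

Δλ = -10.39″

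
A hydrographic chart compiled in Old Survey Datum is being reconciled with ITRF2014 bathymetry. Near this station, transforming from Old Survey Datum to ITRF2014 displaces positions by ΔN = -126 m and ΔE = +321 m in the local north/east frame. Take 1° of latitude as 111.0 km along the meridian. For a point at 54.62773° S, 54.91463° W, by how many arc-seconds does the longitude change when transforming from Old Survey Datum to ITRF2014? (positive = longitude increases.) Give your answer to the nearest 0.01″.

At latitude -54.62773°, cos φ = 0.578887.
1° of longitude at this latitude = 111.0 × cos φ = 64.26 km, so Δλ = 321.0 / 64256.4 = 0.0049956° = 17.984″.

Δλ = 17.98″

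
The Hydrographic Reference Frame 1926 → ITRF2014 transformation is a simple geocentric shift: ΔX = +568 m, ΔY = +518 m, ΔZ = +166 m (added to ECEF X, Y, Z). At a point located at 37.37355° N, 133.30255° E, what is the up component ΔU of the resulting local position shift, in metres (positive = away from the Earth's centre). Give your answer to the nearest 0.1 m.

The local up (radial) axis is (cos φ cos λ, cos φ sin λ, sin φ), giving ΔU = -309.584 + 299.577 + 100.764 = 90.76 m.

ΔU = 90.8 m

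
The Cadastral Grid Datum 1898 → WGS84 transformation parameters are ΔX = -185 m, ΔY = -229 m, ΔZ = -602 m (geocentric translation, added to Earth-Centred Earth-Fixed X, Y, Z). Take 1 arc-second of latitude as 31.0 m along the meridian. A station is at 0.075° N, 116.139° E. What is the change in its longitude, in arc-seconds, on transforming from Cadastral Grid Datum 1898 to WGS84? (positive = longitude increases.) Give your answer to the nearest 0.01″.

sin φ = 0.001309, cos φ = 0.999999, sin λ = 0.897728, cos λ = -0.440550.
East component: ΔE = −sin λ·ΔX + cos λ·ΔY = −(0.897728)(-185) + (-0.440550)(-229) = 266.97 m.
1° of latitude spans 3600 × 31.00 = 111600 m; at latitude φ, 1° of longitude spans that × cos φ = 111599.9 m, so Δλ = 266.97 / 111599.9 × 3600 = 8.612″.

Δλ = 8.61″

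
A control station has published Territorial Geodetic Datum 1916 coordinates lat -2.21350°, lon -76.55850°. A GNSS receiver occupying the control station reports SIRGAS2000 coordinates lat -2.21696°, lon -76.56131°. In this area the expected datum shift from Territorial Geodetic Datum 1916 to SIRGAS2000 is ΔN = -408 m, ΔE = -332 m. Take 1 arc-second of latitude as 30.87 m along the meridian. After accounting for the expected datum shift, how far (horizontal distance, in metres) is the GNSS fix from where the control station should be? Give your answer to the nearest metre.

31 m

Observed coordinate differences: Δφ = -0.00346°, Δλ = -0.00281°.
Converting to metres (1° lat = 111132 m, cos φ = 0.999254): observed ΔN = -384.5 m, observed ΔE = -312.0 m.
Subtracting the expected shift leaves a residual of -384.5 − (-408) = 23.5 m north and -312.0 − (-332) = 20.0 m east.
Residual distance = √(23.5² + 20.0²) = 30.8 m.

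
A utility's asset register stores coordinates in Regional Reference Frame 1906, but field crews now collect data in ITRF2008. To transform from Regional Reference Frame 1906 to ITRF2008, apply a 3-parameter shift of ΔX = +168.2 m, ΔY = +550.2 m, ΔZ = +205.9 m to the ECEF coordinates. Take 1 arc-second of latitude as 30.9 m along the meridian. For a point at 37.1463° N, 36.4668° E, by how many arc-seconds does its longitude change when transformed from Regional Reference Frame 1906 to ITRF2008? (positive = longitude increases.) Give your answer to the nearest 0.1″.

sin φ = 0.603852, cos φ = 0.797096, sin λ = 0.594357, cos λ = 0.804201.
East component: ΔE = −sin λ·ΔX + cos λ·ΔY = −(0.594357)(168.2) + (0.804201)(550.2) = 342.50 m.
1° of latitude spans 3600 × 30.90 = 111240 m; at latitude φ, 1° of longitude spans that × cos φ = 88669.0 m, so Δλ = 342.50 / 88669.0 × 3600 = 13.906″.

Δλ = 13.9″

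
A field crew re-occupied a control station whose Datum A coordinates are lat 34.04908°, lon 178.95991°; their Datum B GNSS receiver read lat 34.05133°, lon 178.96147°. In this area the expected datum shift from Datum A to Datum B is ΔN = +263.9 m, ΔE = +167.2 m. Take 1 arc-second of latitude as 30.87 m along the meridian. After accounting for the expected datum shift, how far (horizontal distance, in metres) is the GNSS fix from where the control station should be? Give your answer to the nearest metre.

27 m

Observed coordinate differences: Δφ = +0.00225°, Δλ = +0.00156°.
Converting to metres (1° lat = 111132 m, cos φ = 0.828558): observed ΔN = 250.0 m, observed ΔE = 143.6 m.
Subtracting the expected shift leaves a residual of 250.0 − (263.9) = -13.9 m north and 143.6 − (167.2) = -23.6 m east.
Residual distance = √((-13.9)² + (-23.6)²) = 27.3 m.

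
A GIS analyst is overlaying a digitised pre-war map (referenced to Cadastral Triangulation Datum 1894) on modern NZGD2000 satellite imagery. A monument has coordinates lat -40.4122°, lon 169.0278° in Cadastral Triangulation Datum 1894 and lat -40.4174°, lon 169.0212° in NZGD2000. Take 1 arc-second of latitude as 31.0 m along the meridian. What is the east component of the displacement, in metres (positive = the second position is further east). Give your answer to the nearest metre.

ΔE = -561 m

Δφ = -40.4174° − -40.4122° = -0.0052°; Δλ = 169.0212° − 169.0278° = -0.0066°.
1° of latitude = 3600 × 31.00 = 111600 m.
ΔN = Δφ × 111600 = -580.3 m; ΔE = Δλ × 111600 × cos(-40.4122°) = -0.0066 × 111600 × 0.761400 = -560.8 m.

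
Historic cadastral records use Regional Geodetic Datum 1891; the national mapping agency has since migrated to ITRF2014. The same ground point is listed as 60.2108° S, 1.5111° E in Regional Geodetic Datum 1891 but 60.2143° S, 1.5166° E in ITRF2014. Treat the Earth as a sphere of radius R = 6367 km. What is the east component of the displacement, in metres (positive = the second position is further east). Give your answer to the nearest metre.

Δφ = -60.2143° − -60.2108° = -0.0035°; Δλ = 1.5166° − 1.5111° = +0.0055°.
1° along a meridian = πR/180 = 111125 m.
ΔN = Δφ × 111125 = -388.9 m; ΔE = Δλ × 111125 × cos(-60.2108°) = +0.0055 × 111125 × 0.496810 = 303.6 m.

ΔE = 304 m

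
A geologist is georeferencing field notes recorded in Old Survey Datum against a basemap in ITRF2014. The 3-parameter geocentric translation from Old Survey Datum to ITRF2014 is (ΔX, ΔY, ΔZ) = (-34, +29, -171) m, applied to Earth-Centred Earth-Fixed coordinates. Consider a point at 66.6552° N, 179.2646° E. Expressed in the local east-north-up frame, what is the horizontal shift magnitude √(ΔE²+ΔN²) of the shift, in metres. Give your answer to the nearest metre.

103 m

At φ = 66.6552°, λ = 179.2646°: sin φ = 0.918137, cos φ = 0.396264, sin λ = 0.012835, cos λ = -0.999918.
ΔE = −sin λ·ΔX + cos λ·ΔY = −(0.012835)·(-34) + (-0.999918)·(29) = -28.56 m.
ΔN = −sin φ cos λ·ΔX − sin φ sin λ·ΔY + cos φ·ΔZ = −(0.918137)(-0.999918)(-34) − (0.918137)(0.012835)(29) + (0.396264)(-171) = -99.32 m.
Horizontal magnitude = √(ΔE² + ΔN²) = √((-28.56)² + (-99.32)²) = 103.34 m.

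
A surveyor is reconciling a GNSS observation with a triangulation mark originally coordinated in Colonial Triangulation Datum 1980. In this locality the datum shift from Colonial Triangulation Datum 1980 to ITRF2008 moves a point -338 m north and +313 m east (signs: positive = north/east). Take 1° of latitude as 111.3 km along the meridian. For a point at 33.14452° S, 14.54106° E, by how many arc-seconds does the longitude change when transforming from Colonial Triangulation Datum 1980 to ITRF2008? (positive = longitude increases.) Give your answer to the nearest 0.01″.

At latitude -33.14452°, cos φ = 0.837294.
1° of longitude at this latitude = 111.3 × cos φ = 93.19 km, so Δλ = 313.0 / 93190.8 = 0.0033587° = 12.091″.

Δλ = 12.09″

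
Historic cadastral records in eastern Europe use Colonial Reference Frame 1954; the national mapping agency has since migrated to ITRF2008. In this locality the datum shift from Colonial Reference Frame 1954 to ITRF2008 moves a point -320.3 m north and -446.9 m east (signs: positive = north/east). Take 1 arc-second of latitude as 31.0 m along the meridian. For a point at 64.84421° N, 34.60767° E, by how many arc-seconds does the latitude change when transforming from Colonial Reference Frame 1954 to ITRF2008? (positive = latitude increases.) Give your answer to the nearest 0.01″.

1″ of latitude = 31.00 m, so Δφ = -320.3 / 31.00 = -10.332″.

Δφ = -10.33″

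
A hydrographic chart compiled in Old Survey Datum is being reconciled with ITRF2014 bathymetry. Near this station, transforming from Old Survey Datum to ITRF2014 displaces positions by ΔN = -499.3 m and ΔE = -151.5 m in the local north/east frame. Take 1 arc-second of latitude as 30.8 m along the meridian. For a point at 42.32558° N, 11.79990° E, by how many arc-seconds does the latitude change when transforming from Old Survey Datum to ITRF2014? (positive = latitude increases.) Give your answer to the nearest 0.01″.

1″ of latitude = 30.80 m, so Δφ = -499.3 / 30.80 = -16.211″.

Δφ = -16.21″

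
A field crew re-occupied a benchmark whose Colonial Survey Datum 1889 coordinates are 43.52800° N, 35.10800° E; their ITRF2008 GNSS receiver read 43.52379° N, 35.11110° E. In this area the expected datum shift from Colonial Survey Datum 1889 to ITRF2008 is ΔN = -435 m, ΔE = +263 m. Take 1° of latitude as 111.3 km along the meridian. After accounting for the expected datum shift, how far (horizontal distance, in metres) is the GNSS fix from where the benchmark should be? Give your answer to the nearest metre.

Observed coordinate differences: Δφ = -0.00421°, Δλ = +0.00310°.
Converting to metres (1° lat = 111300 m, cos φ = 0.725038): observed ΔN = -468.6 m, observed ΔE = 250.2 m.
Subtracting the expected shift leaves a residual of -468.6 − (-435) = -33.6 m north and 250.2 − (263) = -12.8 m east.
Residual distance = √((-33.6)² + (-12.8)²) = 35.9 m.

36 m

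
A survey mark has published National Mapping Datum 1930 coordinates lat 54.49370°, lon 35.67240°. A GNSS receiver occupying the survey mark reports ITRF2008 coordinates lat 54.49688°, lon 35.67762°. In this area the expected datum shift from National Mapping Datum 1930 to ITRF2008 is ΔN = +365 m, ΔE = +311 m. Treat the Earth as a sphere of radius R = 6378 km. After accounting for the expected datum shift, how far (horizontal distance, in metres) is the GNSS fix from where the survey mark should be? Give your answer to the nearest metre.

Observed coordinate differences: Δφ = +0.00318°, Δλ = +0.00522°.
Converting to metres (1° lat = 111317 m, cos φ = 0.580792): observed ΔN = 354.0 m, observed ΔE = 337.5 m.
Subtracting the expected shift leaves a residual of 354.0 − (365) = -11.0 m north and 337.5 − (311) = 26.5 m east.
Residual distance = √((-11.0)² + 26.5²) = 28.7 m.

29 m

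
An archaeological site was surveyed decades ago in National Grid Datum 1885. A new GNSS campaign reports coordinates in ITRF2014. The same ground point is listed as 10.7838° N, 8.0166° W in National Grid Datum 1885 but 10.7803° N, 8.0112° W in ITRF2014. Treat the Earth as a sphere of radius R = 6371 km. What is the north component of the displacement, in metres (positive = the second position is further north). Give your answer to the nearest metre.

ΔN = -389 m

Δφ = 10.7803° − 10.7838° = -0.0035°; Δλ = -8.0112° − -8.0166° = +0.0054°.
1° along a meridian = πR/180 = 111195 m.
ΔN = Δφ × 111195 = -389.2 m; ΔE = Δλ × 111195 × cos(10.7838°) = +0.0054 × 111195 × 0.982340 = 589.8 m.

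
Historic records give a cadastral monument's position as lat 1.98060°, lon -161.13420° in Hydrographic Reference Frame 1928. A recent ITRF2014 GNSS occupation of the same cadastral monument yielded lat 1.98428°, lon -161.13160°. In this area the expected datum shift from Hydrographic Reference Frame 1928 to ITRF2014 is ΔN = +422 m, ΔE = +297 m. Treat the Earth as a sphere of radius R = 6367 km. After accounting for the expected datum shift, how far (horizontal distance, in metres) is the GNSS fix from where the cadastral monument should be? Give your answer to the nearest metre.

Observed coordinate differences: Δφ = +0.00368°, Δλ = +0.00260°.
Converting to metres (1° lat = 111125 m, cos φ = 0.999403): observed ΔN = 408.9 m, observed ΔE = 288.8 m.
Subtracting the expected shift leaves a residual of 408.9 − (422) = -13.1 m north and 288.8 − (297) = -8.2 m east.
Residual distance = √((-13.1)² + (-8.2)²) = 15.4 m.

15 m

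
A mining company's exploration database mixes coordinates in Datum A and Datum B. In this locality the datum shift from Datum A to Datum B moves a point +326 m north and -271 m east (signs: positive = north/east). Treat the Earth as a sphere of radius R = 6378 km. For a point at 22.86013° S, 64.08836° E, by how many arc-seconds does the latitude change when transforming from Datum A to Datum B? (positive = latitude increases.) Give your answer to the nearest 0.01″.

Δφ = 10.54″

On a sphere of radius R, 1 rad of latitude = R, so Δφ = ΔN / R = 326.0 / 6378000 = 5.1113e-05 rad = 10.543″.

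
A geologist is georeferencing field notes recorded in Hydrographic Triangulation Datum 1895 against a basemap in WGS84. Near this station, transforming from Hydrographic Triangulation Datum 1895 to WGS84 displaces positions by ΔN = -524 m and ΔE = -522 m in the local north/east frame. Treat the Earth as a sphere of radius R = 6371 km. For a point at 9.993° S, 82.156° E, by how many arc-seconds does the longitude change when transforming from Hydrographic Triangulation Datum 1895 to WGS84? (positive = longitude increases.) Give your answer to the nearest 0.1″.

At latitude -9.993°, cos φ = 0.984829.
One radian of longitude at latitude φ spans R cos φ, so Δλ = ΔE / (R cos φ) = -522.0 / (6371000 × 0.984829) = -8.3196e-05 rad = -17.160″.

Δλ = -17.2″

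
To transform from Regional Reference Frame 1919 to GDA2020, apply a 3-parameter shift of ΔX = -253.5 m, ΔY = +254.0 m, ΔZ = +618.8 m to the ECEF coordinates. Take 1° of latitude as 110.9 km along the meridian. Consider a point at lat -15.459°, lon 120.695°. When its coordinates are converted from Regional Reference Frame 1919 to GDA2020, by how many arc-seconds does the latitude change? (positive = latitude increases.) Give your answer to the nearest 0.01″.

Δφ = 22.37″

sin φ = -0.266549, cos φ = 0.963821, sin λ = 0.859897, cos λ = -0.510468.
North component: ΔN = −sin φ cos λ·ΔX − sin φ sin λ·ΔY + cos φ·ΔZ = −(-0.266549)(-0.510468)(-253.5) − (-0.266549)(0.859897)(254.0) + (0.963821)(618.8) = 689.12 m.
1° of latitude spans 110900 m, so Δφ = 689.12 / 110900 × 3600 = 22.370″.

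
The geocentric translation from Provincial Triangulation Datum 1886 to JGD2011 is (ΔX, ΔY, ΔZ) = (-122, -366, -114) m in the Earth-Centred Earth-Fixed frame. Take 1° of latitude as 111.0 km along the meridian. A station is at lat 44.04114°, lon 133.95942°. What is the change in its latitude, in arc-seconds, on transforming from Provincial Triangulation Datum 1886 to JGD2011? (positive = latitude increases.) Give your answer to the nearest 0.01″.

sin φ = 0.695175, cos φ = 0.718841, sin λ = 0.719832, cos λ = -0.694149.
North component: ΔN = −sin φ cos λ·ΔX − sin φ sin λ·ΔY + cos φ·ΔZ = −(0.695175)(-0.694149)(-122) − (0.695175)(0.719832)(-366) + (0.718841)(-114) = 42.33 m.
1° of latitude spans 111000 m, so Δφ = 42.33 / 111000 × 3600 = 1.373″.

Δφ = 1.37″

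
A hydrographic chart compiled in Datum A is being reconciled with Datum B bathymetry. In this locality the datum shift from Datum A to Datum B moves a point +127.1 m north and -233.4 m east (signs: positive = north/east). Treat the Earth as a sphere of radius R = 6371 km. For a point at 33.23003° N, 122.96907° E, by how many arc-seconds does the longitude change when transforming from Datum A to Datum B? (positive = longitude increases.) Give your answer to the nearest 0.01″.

Δλ = -9.03″

At latitude 33.23003°, cos φ = 0.836477.
One radian of longitude at latitude φ spans R cos φ, so Δλ = ΔE / (R cos φ) = -233.4 / (6371000 × 0.836477) = -4.3796e-05 rad = -9.034″.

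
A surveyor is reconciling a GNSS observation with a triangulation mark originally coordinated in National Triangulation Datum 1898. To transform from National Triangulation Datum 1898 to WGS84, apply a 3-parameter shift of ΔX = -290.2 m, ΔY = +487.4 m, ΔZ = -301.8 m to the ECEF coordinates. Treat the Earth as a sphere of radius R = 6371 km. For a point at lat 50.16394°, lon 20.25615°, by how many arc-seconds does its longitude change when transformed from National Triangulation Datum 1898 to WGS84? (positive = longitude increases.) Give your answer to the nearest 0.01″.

Δλ = 28.19″

sin φ = 0.767881, cos φ = 0.640593, sin λ = 0.346218, cos λ = 0.938154.
East component: ΔE = −sin λ·ΔX + cos λ·ΔY = −(0.346218)(-290.2) + (0.938154)(487.4) = 557.73 m.
1° of latitude spans πR/180 = 111195 m; at latitude φ, 1° of longitude spans that × cos φ = 71230.7 m, so Δλ = 557.73 / 71230.7 × 3600 = 28.188″.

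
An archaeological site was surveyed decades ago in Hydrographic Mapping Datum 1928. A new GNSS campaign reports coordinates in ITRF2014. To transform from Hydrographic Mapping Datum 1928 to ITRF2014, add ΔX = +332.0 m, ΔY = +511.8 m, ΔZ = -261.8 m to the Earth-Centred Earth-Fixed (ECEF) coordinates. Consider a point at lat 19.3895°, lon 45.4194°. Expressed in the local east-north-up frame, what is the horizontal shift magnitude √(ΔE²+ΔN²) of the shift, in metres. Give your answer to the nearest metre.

The local east axis at (φ, λ) is (−sin λ, cos λ, 0), so ΔE = −sin(45.4194°)·332.0 + cos(45.4194°)·511.8 = 122.77 m.
The local north axis is (−sin φ cos λ, −sin φ sin λ, cos φ), giving ΔN = -77.365 − 121.022 − 246.952 = -445.34 m.
Horizontal magnitude = √(ΔE² + ΔN²) = √(122.77² + (-445.34)²) = 461.95 m.

462 m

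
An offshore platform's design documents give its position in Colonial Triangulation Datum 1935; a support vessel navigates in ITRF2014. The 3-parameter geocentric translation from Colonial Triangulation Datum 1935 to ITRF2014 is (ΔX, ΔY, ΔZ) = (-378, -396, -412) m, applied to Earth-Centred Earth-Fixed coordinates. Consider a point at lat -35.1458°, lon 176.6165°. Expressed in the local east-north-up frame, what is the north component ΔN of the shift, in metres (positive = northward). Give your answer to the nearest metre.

At φ = -35.1458°, λ = 176.6165°: sin φ = -0.575659, cos φ = 0.817690, sin λ = 0.059019, cos λ = -0.998257.
ΔN = −sin φ cos λ·ΔX − sin φ sin λ·ΔY + cos φ·ΔZ = −(-0.575659)(-0.998257)(-378) − (-0.575659)(0.059019)(-396) + (0.817690)(-412) = -133.12 m.

ΔN = -133 m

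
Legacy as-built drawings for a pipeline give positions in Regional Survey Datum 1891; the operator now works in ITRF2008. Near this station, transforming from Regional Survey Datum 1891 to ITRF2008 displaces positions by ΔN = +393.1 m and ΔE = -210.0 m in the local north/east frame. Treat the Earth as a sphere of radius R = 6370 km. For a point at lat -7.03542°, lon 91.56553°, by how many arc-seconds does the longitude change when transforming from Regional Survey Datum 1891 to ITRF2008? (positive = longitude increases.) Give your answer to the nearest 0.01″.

At latitude -7.03542°, cos φ = 0.992471.
One radian of longitude at latitude φ spans R cos φ, so Δλ = ΔE / (R cos φ) = -210.0 / (6370000 × 0.992471) = -3.3217e-05 rad = -6.852″.

Δλ = -6.85″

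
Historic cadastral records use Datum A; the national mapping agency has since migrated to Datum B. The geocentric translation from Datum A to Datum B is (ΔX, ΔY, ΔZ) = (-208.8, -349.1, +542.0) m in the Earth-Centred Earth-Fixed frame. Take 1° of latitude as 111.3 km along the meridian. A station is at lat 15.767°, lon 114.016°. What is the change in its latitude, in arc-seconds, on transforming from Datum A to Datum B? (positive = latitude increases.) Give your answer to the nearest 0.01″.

Δφ = 18.93″

sin φ = 0.271726, cos φ = 0.962375, sin λ = 0.913432, cos λ = -0.406992.
North component: ΔN = −sin φ cos λ·ΔX − sin φ sin λ·ΔY + cos φ·ΔZ = −(0.271726)(-0.406992)(-208.8) − (0.271726)(0.913432)(-349.1) + (0.962375)(542.0) = 585.16 m.
1° of latitude spans 111300 m, so Δφ = 585.16 / 111300 × 3600 = 18.927″.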